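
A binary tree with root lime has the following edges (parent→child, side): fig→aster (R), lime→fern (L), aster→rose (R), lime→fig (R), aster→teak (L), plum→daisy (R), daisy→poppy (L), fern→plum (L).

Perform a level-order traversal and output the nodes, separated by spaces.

Level-order visits nodes level by level from the root, left to right within each level.
Level 0: lime
Level 1: fern, fig
Level 2: plum, aster
Level 3: daisy, teak, rose
Level 4: poppy

lime fern fig plum aster daisy teak rose poppy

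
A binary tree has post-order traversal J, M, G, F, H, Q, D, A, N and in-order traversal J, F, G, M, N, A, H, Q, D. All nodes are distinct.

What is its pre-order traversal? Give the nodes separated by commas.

The last element of post-order is the root; it splits in-order into left and right subtrees.
Root N: left subtree has 4 nodes {J, F, G, M}, right has 4 {A, H, Q, D}.
  Root F: left subtree has 1 node {J}, right has 2 {G, M}.
    Root G: left subtree has 0 nodes { }, right has 1 {M}.
  Root A: left subtree has 0 nodes { }, right has 3 {H, Q, D}.
    Root D: left subtree has 2 nodes {H, Q}, right has 0 { }.
      Root Q: left subtree has 1 node {H}, right has 0 { }.

N, F, J, G, M, A, D, Q, H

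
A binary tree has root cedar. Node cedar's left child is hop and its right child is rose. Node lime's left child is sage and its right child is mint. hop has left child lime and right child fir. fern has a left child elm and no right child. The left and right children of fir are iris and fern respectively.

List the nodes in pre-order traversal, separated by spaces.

cedar hop lime sage mint fir iris fern elm rose

Pre-order visits the node, then its left subtree, then its right subtree.
Visit cedar.
At cedar: go left to hop.
  Visit hop.
  At hop: go left to lime.
    Visit lime.
    At lime: go left to sage.
      sage is a leaf — visit sage.
    At lime: go right to mint.
      mint is a leaf — visit mint.
  At hop: go right to fir.
    Visit fir.
    At fir: go left to iris.
      iris is a leaf — visit iris.
    At fir: go right to fern.
      Visit fern.
      At fern: go left to elm.
        elm is a leaf — visit elm.
      At fern: no right child.
At cedar: go right to rose.
  rose is a leaf — visit rose.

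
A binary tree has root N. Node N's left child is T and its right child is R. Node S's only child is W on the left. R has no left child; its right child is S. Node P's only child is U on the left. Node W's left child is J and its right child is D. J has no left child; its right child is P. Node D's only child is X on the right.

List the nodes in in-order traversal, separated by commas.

In-order visits the left subtree, then the node, then the right subtree.
At N: go left to T.
  T is a leaf — visit T.
Visit N.
At N: go right to R.
  At R: no left child.
  Visit R.
  At R: go right to S.
    At S: go left to W.
      At W: go left to J.
        At J: no left child.
        Visit J.
        At J: go right to P.
          At P: go left to U.
            U is a leaf — visit U.
          Visit P.
          At P: no right child.
      Visit W.
      At W: go right to D.
        At D: no left child.
        Visit D.
        At D: go right to X.
          X is a leaf — visit X.
    Visit S.
    At S: no right child.

T, N, R, J, U, P, W, D, X, S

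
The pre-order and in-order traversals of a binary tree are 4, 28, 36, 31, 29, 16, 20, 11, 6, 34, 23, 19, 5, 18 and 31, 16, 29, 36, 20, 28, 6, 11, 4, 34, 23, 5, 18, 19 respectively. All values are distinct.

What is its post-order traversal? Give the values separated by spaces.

16 29 31 20 36 6 11 28 18 5 19 23 34 4

The first element of pre-order is the root; it splits in-order into left and right subtrees.
Root 4: left subtree has 8 nodes {31, 16, 29, 36, 20, 28, 6, 11}, right has 5 {34, 23, 5, 18, 19}.
  Root 28: left subtree has 5 nodes {31, 16, 29, 36, 20}, right has 2 {6, 11}.
    Root 36: left subtree has 3 nodes {31, 16, 29}, right has 1 {20}.
      Root 31: left subtree has 0 nodes { }, right has 2 {16, 29}.
        Root 29: left subtree has 1 node {16}, right has 0 { }.
    Root 11: left subtree has 1 node {6}, right has 0 { }.
  Root 34: left subtree has 0 nodes { }, right has 4 {23, 5, 18, 19}.
    Root 23: left subtree has 0 nodes { }, right has 3 {5, 18, 19}.
      Root 19: left subtree has 2 nodes {5, 18}, right has 0 { }.
        Root 5: left subtree has 0 nodes { }, right has 1 {18}.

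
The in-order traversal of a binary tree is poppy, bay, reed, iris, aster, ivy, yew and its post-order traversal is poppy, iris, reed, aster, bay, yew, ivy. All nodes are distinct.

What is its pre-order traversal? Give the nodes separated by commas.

ivy, bay, poppy, aster, reed, iris, yew

The last element of post-order is the root; it splits in-order into left and right subtrees.
Root ivy: left subtree has 5 nodes {poppy, bay, reed, iris, aster}, right has 1 {yew}.
  Root bay: left subtree has 1 node {poppy}, right has 3 {reed, iris, aster}.
    Root aster: left subtree has 2 nodes {reed, iris}, right has 0 { }.
      Root reed: left subtree has 0 nodes { }, right has 1 {iris}.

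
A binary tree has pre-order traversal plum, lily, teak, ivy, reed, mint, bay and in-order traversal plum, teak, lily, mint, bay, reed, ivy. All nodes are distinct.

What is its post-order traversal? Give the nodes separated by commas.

teak, bay, mint, reed, ivy, lily, plum

The first element of pre-order is the root; it splits in-order into left and right subtrees.
Root plum: left subtree has 0 nodes { }, right has 6 {teak, lily, mint, bay, reed, ivy}.
  Root lily: left subtree has 1 node {teak}, right has 4 {mint, bay, reed, ivy}.
    Root ivy: left subtree has 3 nodes {mint, bay, reed}, right has 0 { }.
      Root reed: left subtree has 2 nodes {mint, bay}, right has 0 { }.
        Root mint: left subtree has 0 nodes { }, right has 1 {bay}.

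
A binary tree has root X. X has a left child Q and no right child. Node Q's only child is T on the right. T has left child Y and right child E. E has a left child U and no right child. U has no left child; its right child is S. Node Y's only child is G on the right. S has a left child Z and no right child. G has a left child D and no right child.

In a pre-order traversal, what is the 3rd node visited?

T

Pre-order visits the node, then its left subtree, then its right subtree.
Visit X.
At X: go left to Q.
  Visit Q.
  At Q: no left child.
  At Q: go right to T.
    Visit T.
    At T: go left to Y.
      Visit Y.
      At Y: no left child.
      At Y: go right to G.
        Visit G.
        At G: go left to D.
          D is a leaf — visit D.
        At G: no right child.
    At T: go right to E.
      Visit E.
      At E: go left to U.
        Visit U.
        At U: no left child.
        At U: go right to S.
          Visit S.
          At S: go left to Z.
            Z is a leaf — visit Z.
          At S: no right child.
      At E: no right child.
At X: no right child.
Full pre-order sequence: X, Q, T, Y, G, D, E, U, S, Z.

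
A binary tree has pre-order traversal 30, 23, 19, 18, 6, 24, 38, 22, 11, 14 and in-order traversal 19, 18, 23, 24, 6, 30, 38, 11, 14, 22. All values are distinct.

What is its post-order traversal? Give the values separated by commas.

18, 19, 24, 6, 23, 14, 11, 22, 38, 30

The first element of pre-order is the root; it splits in-order into left and right subtrees.
Root 30: left subtree has 5 nodes {19, 18, 23, 24, 6}, right has 4 {38, 11, 14, 22}.
  Root 23: left subtree has 2 nodes {19, 18}, right has 2 {24, 6}.
    Root 19: left subtree has 0 nodes { }, right has 1 {18}.
    Root 6: left subtree has 1 node {24}, right has 0 { }.
  Root 38: left subtree has 0 nodes { }, right has 3 {11, 14, 22}.
    Root 22: left subtree has 2 nodes {11, 14}, right has 0 { }.
      Root 11: left subtree has 0 nodes { }, right has 1 {14}.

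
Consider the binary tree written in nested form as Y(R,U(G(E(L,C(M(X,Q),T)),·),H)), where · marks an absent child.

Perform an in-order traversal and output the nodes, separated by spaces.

R Y L E X M Q C T G U H

In-order visits the left subtree, then the node, then the right subtree.
At Y: go left to R.
  R is a leaf — visit R.
Visit Y.
At Y: go right to U.
  At U: go left to G.
    At G: go left to E.
      At E: go left to L.
        L is a leaf — visit L.
      Visit E.
      At E: go right to C.
        At C: go left to M.
          At M: go left to X.
            X is a leaf — visit X.
          Visit M.
          At M: go right to Q.
            Q is a leaf — visit Q.
        Visit C.
        At C: go right to T.
          T is a leaf — visit T.
    Visit G.
    At G: no right child.
  Visit U.
  At U: go right to H.
    H is a leaf — visit H.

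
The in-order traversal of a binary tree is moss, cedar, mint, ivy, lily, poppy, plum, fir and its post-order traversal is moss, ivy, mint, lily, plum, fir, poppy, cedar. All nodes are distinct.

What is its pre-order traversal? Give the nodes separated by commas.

The last element of post-order is the root; it splits in-order into left and right subtrees.
Root cedar: left subtree has 1 node {moss}, right has 6 {mint, ivy, lily, poppy, plum, fir}.
  Root poppy: left subtree has 3 nodes {mint, ivy, lily}, right has 2 {plum, fir}.
    Root lily: left subtree has 2 nodes {mint, ivy}, right has 0 { }.
      Root mint: left subtree has 0 nodes { }, right has 1 {ivy}.
    Root fir: left subtree has 1 node {plum}, right has 0 { }.

cedar, moss, poppy, lily, mint, ivy, fir, plum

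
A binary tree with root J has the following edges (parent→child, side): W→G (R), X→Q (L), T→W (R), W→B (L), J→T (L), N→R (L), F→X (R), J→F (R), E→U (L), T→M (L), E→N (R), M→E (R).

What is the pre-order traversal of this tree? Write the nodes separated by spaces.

Pre-order visits the node, then its left subtree, then its right subtree.
Visit J.
At J: go left to T.
  Visit T.
  At T: go left to M.
    Visit M.
    At M: no left child.
    At M: go right to E.
      Visit E.
      At E: go left to U.
        U is a leaf — visit U.
      At E: go right to N.
        Visit N.
        At N: go left to R.
          R is a leaf — visit R.
        At N: no right child.
  At T: go right to W.
    Visit W.
    At W: go left to B.
      B is a leaf — visit B.
    At W: go right to G.
      G is a leaf — visit G.
At J: go right to F.
  Visit F.
  At F: no left child.
  At F: go right to X.
    Visit X.
    At X: go left to Q.
      Q is a leaf — visit Q.
    At X: no right child.

J T M E U N R W B G F X Q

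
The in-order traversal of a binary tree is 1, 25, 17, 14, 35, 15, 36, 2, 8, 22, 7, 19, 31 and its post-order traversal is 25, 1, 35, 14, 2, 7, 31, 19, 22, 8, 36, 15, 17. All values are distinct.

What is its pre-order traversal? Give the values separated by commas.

17, 1, 25, 15, 14, 35, 36, 8, 2, 22, 19, 7, 31

The last element of post-order is the root; it splits in-order into left and right subtrees.
Root 17: left subtree has 2 nodes {1, 25}, right has 10 {14, 35, 15, 36, 2, 8, 22, 7, 19, 31}.
  Root 1: left subtree has 0 nodes { }, right has 1 {25}.
  Root 15: left subtree has 2 nodes {14, 35}, right has 7 {36, 2, 8, 22, 7, 19, 31}.
    Root 14: left subtree has 0 nodes { }, right has 1 {35}.
    Root 36: left subtree has 0 nodes { }, right has 6 {2, 8, 22, 7, 19, 31}.
      Root 8: left subtree has 1 node {2}, right has 4 {22, 7, 19, 31}.
        Root 22: left subtree has 0 nodes { }, right has 3 {7, 19, 31}.
          Root 19: left subtree has 1 node {7}, right has 1 {31}.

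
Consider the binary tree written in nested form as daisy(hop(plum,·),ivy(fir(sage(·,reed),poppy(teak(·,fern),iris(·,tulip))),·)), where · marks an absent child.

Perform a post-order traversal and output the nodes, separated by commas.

plum, hop, reed, sage, fern, teak, tulip, iris, poppy, fir, ivy, daisy

Post-order visits the left subtree, then the right subtree, then the node.
At daisy: go left to hop.
  At hop: go left to plum.
    plum is a leaf — visit plum.
  At hop: no right child.
  Visit hop.
At daisy: go right to ivy.
  At ivy: go left to fir.
    At fir: go left to sage.
      At sage: no left child.
      At sage: go right to reed.
        reed is a leaf — visit reed.
      Visit sage.
    At fir: go right to poppy.
      At poppy: go left to teak.
        At teak: no left child.
        At teak: go right to fern.
          fern is a leaf — visit fern.
        Visit teak.
      At poppy: go right to iris.
        At iris: no left child.
        At iris: go right to tulip.
          tulip is a leaf — visit tulip.
        Visit iris.
      Visit poppy.
    Visit fir.
  At ivy: no right child.
  Visit ivy.
Visit daisy.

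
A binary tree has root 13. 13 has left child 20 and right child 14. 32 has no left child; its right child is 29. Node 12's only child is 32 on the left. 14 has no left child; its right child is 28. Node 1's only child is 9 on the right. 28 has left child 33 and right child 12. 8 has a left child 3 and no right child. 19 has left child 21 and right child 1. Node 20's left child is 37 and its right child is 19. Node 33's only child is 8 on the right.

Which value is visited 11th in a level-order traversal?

Level-order visits nodes level by level from the root, left to right within each level.
Level 0: 13
Level 1: 20, 14
Level 2: 37, 19, 28
Level 3: 21, 1, 33, 12
Level 4: 9, 8, 32
Level 5: 3, 29
Full level-order sequence: 13, 20, 14, 37, 19, 28, 21, 1, 33, 12, 9, 8, 32, 3, 29.

9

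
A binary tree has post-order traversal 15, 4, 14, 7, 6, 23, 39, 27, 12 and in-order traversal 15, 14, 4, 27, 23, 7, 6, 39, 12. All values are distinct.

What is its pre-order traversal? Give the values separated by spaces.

The last element of post-order is the root; it splits in-order into left and right subtrees.
Root 12: left subtree has 8 nodes {15, 14, 4, 27, 23, 7, 6, 39}, right has 0 { }.
  Root 27: left subtree has 3 nodes {15, 14, 4}, right has 4 {23, 7, 6, 39}.
    Root 14: left subtree has 1 node {15}, right has 1 {4}.
    Root 39: left subtree has 3 nodes {23, 7, 6}, right has 0 { }.
      Root 23: left subtree has 0 nodes { }, right has 2 {7, 6}.
        Root 6: left subtree has 1 node {7}, right has 0 { }.

12 27 14 15 4 39 23 6 7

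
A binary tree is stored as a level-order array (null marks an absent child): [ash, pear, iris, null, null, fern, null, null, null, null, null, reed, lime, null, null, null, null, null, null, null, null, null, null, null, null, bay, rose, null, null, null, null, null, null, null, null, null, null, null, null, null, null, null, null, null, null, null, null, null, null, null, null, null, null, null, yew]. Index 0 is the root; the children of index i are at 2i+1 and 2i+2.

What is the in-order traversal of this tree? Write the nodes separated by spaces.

pear ash reed fern bay lime rose yew iris

In-order visits the left subtree, then the node, then the right subtree.
At ash: go left to pear.
  pear is a leaf — visit pear.
Visit ash.
At ash: go right to iris.
  At iris: go left to fern.
    At fern: go left to reed.
      reed is a leaf — visit reed.
    Visit fern.
    At fern: go right to lime.
      At lime: go left to bay.
        bay is a leaf — visit bay.
      Visit lime.
      At lime: go right to rose.
        At rose: no left child.
        Visit rose.
        At rose: go right to yew.
          yew is a leaf — visit yew.
  Visit iris.
  At iris: no right child.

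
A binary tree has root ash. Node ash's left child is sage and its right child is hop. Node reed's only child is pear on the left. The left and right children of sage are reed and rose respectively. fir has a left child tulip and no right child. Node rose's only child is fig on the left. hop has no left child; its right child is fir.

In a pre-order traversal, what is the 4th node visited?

Pre-order visits the node, then its left subtree, then its right subtree.
Visit ash.
At ash: go left to sage.
  Visit sage.
  At sage: go left to reed.
    Visit reed.
    At reed: go left to pear.
      pear is a leaf — visit pear.
    At reed: no right child.
  At sage: go right to rose.
    Visit rose.
    At rose: go left to fig.
      fig is a leaf — visit fig.
    At rose: no right child.
At ash: go right to hop.
  Visit hop.
  At hop: no left child.
  At hop: go right to fir.
    Visit fir.
    At fir: go left to tulip.
      tulip is a leaf — visit tulip.
    At fir: no right child.
Full pre-order sequence: ash, sage, reed, pear, rose, fig, hop, fir, tulip.

pear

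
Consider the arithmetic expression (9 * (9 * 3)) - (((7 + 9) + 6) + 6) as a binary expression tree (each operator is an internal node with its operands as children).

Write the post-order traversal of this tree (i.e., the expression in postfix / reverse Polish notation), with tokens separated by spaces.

Post-order on an expression tree gives postfix notation: for each operator, emit left operand, right operand, then the operator.

9 9 3 * * 7 9 + 6 + 6 + -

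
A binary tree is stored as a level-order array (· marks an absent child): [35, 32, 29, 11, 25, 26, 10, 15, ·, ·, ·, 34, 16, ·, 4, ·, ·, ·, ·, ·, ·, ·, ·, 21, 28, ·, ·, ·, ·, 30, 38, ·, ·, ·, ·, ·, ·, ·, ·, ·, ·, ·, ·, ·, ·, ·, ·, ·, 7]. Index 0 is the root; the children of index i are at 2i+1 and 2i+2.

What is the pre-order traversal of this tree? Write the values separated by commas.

Pre-order visits the node, then its left subtree, then its right subtree.
Visit 35.
At 35: go left to 32.
  Visit 32.
  At 32: go left to 11.
    Visit 11.
    At 11: go left to 15.
      15 is a leaf — visit 15.
    At 11: no right child.
  At 32: go right to 25.
    25 is a leaf — visit 25.
At 35: go right to 29.
  Visit 29.
  At 29: go left to 26.
    Visit 26.
    At 26: go left to 34.
      Visit 34.
      At 34: go left to 21.
        Visit 21.
        At 21: no left child.
        At 21: go right to 7.
          7 is a leaf — visit 7.
      At 34: go right to 28.
        28 is a leaf — visit 28.
    At 26: go right to 16.
      16 is a leaf — visit 16.
  At 29: go right to 10.
    Visit 10.
    At 10: no left child.
    At 10: go right to 4.
      Visit 4.
      At 4: go left to 30.
        30 is a leaf — visit 30.
      At 4: go right to 38.
        38 is a leaf — visit 38.

35, 32, 11, 15, 25, 29, 26, 34, 21, 7, 28, 16, 10, 4, 30, 38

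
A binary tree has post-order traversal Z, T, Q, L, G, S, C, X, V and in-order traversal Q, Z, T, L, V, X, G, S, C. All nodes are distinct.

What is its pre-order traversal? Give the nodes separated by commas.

The last element of post-order is the root; it splits in-order into left and right subtrees.
Root V: left subtree has 4 nodes {Q, Z, T, L}, right has 4 {X, G, S, C}.
  Root L: left subtree has 3 nodes {Q, Z, T}, right has 0 { }.
    Root Q: left subtree has 0 nodes { }, right has 2 {Z, T}.
      Root T: left subtree has 1 node {Z}, right has 0 { }.
  Root X: left subtree has 0 nodes { }, right has 3 {G, S, C}.
    Root C: left subtree has 2 nodes {G, S}, right has 0 { }.
      Root S: left subtree has 1 node {G}, right has 0 { }.

V, L, Q, T, Z, X, C, S, G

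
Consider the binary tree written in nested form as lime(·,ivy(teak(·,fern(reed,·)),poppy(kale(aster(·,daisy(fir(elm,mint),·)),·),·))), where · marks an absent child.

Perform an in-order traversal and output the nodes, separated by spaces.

lime teak reed fern ivy aster elm fir mint daisy kale poppy

In-order visits the left subtree, then the node, then the right subtree.
At lime: no left child.
Visit lime.
At lime: go right to ivy.
  At ivy: go left to teak.
    At teak: no left child.
    Visit teak.
    At teak: go right to fern.
      At fern: go left to reed.
        reed is a leaf — visit reed.
      Visit fern.
      At fern: no right child.
  Visit ivy.
  At ivy: go right to poppy.
    At poppy: go left to kale.
      At kale: go left to aster.
        At aster: no left child.
        Visit aster.
        At aster: go right to daisy.
          At daisy: go left to fir.
            At fir: go left to elm.
              elm is a leaf — visit elm.
            Visit fir.
            At fir: go right to mint.
              mint is a leaf — visit mint.
          Visit daisy.
          At daisy: no right child.
      Visit kale.
      At kale: no right child.
    Visit poppy.
    At poppy: no right child.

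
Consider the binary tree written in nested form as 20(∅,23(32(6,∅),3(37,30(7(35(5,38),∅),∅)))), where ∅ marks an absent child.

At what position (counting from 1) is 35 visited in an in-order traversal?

8

In-order visits the left subtree, then the node, then the right subtree.
At 20: no left child.
Visit 20.
At 20: go right to 23.
  At 23: go left to 32.
    At 32: go left to 6.
      6 is a leaf — visit 6.
    Visit 32.
    At 32: no right child.
  Visit 23.
  At 23: go right to 3.
    At 3: go left to 37.
      37 is a leaf — visit 37.
    Visit 3.
    At 3: go right to 30.
      At 30: go left to 7.
        At 7: go left to 35.
          At 35: go left to 5.
            5 is a leaf — visit 5.
          Visit 35.
          At 35: go right to 38.
            38 is a leaf — visit 38.
        Visit 7.
        At 7: no right child.
      Visit 30.
      At 30: no right child.
Full in-order sequence: 20, 6, 32, 23, 37, 3, 5, 35, 38, 7, 30.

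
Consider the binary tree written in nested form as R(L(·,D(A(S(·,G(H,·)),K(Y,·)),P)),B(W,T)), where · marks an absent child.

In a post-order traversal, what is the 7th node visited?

P

Post-order visits the left subtree, then the right subtree, then the node.
At R: go left to L.
  At L: no left child.
  At L: go right to D.
    At D: go left to A.
      At A: go left to S.
        At S: no left child.
        At S: go right to G.
          At G: go left to H.
            H is a leaf — visit H.
          At G: no right child.
          Visit G.
        Visit S.
      At A: go right to K.
        At K: go left to Y.
          Y is a leaf — visit Y.
        At K: no right child.
        Visit K.
      Visit A.
    At D: go right to P.
      P is a leaf — visit P.
    Visit D.
  Visit L.
At R: go right to B.
  At B: go left to W.
    W is a leaf — visit W.
  At B: go right to T.
    T is a leaf — visit T.
  Visit B.
Visit R.
Full post-order sequence: H, G, S, Y, K, A, P, D, L, W, T, B, R.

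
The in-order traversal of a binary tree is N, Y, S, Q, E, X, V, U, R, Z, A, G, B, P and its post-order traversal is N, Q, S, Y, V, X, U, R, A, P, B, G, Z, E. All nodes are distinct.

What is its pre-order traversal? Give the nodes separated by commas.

E, Y, N, S, Q, Z, R, U, X, V, G, A, B, P

The last element of post-order is the root; it splits in-order into left and right subtrees.
Root E: left subtree has 4 nodes {N, Y, S, Q}, right has 9 {X, V, U, R, Z, A, G, B, P}.
  Root Y: left subtree has 1 node {N}, right has 2 {S, Q}.
    Root S: left subtree has 0 nodes { }, right has 1 {Q}.
  Root Z: left subtree has 4 nodes {X, V, U, R}, right has 4 {A, G, B, P}.
    Root R: left subtree has 3 nodes {X, V, U}, right has 0 { }.
      Root U: left subtree has 2 nodes {X, V}, right has 0 { }.
        Root X: left subtree has 0 nodes { }, right has 1 {V}.
    Root G: left subtree has 1 node {A}, right has 2 {B, P}.
      Root B: left subtree has 0 nodes { }, right has 1 {P}.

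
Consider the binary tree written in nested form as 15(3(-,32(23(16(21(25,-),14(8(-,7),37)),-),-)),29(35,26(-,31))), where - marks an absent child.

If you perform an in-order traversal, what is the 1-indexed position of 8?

5

In-order visits the left subtree, then the node, then the right subtree.
At 15: go left to 3.
  At 3: no left child.
  Visit 3.
  At 3: go right to 32.
    At 32: go left to 23.
      At 23: go left to 16.
        At 16: go left to 21.
          At 21: go left to 25.
            25 is a leaf — visit 25.
          Visit 21.
          At 21: no right child.
        Visit 16.
        At 16: go right to 14.
          At 14: go left to 8.
            At 8: no left child.
            Visit 8.
            At 8: go right to 7.
              7 is a leaf — visit 7.
          Visit 14.
          At 14: go right to 37.
            37 is a leaf — visit 37.
      Visit 23.
      At 23: no right child.
    Visit 32.
    At 32: no right child.
Visit 15.
At 15: go right to 29.
  At 29: go left to 35.
    35 is a leaf — visit 35.
  Visit 29.
  At 29: go right to 26.
    At 26: no left child.
    Visit 26.
    At 26: go right to 31.
      31 is a leaf — visit 31.
Full in-order sequence: 3, 25, 21, 16, 8, 7, 14, 37, 23, 32, 15, 35, 29, 26, 31.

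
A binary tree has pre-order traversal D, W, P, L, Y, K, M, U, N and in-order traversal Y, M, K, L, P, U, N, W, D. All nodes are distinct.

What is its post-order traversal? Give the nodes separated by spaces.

The first element of pre-order is the root; it splits in-order into left and right subtrees.
Root D: left subtree has 8 nodes {Y, M, K, L, P, U, N, W}, right has 0 { }.
  Root W: left subtree has 7 nodes {Y, M, K, L, P, U, N}, right has 0 { }.
    Root P: left subtree has 4 nodes {Y, M, K, L}, right has 2 {U, N}.
      Root L: left subtree has 3 nodes {Y, M, K}, right has 0 { }.
        Root Y: left subtree has 0 nodes { }, right has 2 {M, K}.
          Root K: left subtree has 1 node {M}, right has 0 { }.
      Root U: left subtree has 0 nodes { }, right has 1 {N}.

M K Y L N U P W D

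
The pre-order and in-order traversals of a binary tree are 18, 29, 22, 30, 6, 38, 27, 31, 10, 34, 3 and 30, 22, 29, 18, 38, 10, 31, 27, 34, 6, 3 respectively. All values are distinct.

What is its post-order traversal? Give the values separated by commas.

The first element of pre-order is the root; it splits in-order into left and right subtrees.
Root 18: left subtree has 3 nodes {30, 22, 29}, right has 7 {38, 10, 31, 27, 34, 6, 3}.
  Root 29: left subtree has 2 nodes {30, 22}, right has 0 { }.
    Root 22: left subtree has 1 node {30}, right has 0 { }.
  Root 6: left subtree has 5 nodes {38, 10, 31, 27, 34}, right has 1 {3}.
    Root 38: left subtree has 0 nodes { }, right has 4 {10, 31, 27, 34}.
      Root 27: left subtree has 2 nodes {10, 31}, right has 1 {34}.
        Root 31: left subtree has 1 node {10}, right has 0 { }.

30, 22, 29, 10, 31, 34, 27, 38, 3, 6, 18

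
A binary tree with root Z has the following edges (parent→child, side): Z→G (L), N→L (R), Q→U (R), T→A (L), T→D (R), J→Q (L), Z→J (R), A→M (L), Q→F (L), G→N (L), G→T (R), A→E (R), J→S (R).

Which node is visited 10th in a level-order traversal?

D

Level-order visits nodes level by level from the root, left to right within each level.
Level 0: Z
Level 1: G, J
Level 2: N, T, Q, S
Level 3: L, A, D, F, U
Level 4: M, E
Full level-order sequence: Z, G, J, N, T, Q, S, L, A, D, F, U, M, E.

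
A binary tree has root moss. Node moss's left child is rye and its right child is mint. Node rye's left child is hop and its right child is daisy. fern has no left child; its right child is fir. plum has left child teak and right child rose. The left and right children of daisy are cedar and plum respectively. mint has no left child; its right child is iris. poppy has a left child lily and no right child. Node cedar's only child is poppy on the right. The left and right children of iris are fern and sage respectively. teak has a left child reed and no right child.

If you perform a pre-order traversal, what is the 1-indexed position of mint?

Pre-order visits the node, then its left subtree, then its right subtree.
Visit moss.
At moss: go left to rye.
  Visit rye.
  At rye: go left to hop.
    hop is a leaf — visit hop.
  At rye: go right to daisy.
    Visit daisy.
    At daisy: go left to cedar.
      Visit cedar.
      At cedar: no left child.
      At cedar: go right to poppy.
        Visit poppy.
        At poppy: go left to lily.
          lily is a leaf — visit lily.
        At poppy: no right child.
    At daisy: go right to plum.
      Visit plum.
      At plum: go left to teak.
        Visit teak.
        At teak: go left to reed.
          reed is a leaf — visit reed.
        At teak: no right child.
      At plum: go right to rose.
        rose is a leaf — visit rose.
At moss: go right to mint.
  Visit mint.
  At mint: no left child.
  At mint: go right to iris.
    Visit iris.
    At iris: go left to fern.
      Visit fern.
      At fern: no left child.
      At fern: go right to fir.
        fir is a leaf — visit fir.
    At iris: go right to sage.
      sage is a leaf — visit sage.
Full pre-order sequence: moss, rye, hop, daisy, cedar, poppy, lily, plum, teak, reed, rose, mint, iris, fern, fir, sage.

12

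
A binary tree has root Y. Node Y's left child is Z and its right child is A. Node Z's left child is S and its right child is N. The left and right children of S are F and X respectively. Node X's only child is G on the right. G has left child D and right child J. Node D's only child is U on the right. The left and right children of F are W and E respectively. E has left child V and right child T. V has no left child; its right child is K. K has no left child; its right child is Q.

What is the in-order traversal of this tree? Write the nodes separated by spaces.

In-order visits the left subtree, then the node, then the right subtree.
At Y: go left to Z.
  At Z: go left to S.
    At S: go left to F.
      At F: go left to W.
        W is a leaf — visit W.
      Visit F.
      At F: go right to E.
        At E: go left to V.
          At V: no left child.
          Visit V.
          At V: go right to K.
            At K: no left child.
            Visit K.
            At K: go right to Q.
              Q is a leaf — visit Q.
        Visit E.
        At E: go right to T.
          T is a leaf — visit T.
    Visit S.
    At S: go right to X.
      At X: no left child.
      Visit X.
      At X: go right to G.
        At G: go left to D.
          At D: no left child.
          Visit D.
          At D: go right to U.
            U is a leaf — visit U.
        Visit G.
        At G: go right to J.
          J is a leaf — visit J.
  Visit Z.
  At Z: go right to N.
    N is a leaf — visit N.
Visit Y.
At Y: go right to A.
  A is a leaf — visit A.

W F V K Q E T S X D U G J Z N Y A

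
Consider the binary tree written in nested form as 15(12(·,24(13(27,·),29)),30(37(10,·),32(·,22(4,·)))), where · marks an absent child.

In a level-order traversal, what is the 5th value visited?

Level-order visits nodes level by level from the root, left to right within each level.
Level 0: 15
Level 1: 12, 30
Level 2: 24, 37, 32
Level 3: 13, 29, 10, 22
Level 4: 27, 4
Full level-order sequence: 15, 12, 30, 24, 37, 32, 13, 29, 10, 22, 27, 4.

37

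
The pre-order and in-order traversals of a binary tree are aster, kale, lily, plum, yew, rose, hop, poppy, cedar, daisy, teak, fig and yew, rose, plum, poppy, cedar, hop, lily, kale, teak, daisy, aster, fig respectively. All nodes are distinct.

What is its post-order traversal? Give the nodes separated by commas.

The first element of pre-order is the root; it splits in-order into left and right subtrees.
Root aster: left subtree has 10 nodes {yew, rose, plum, poppy, cedar, hop, lily, kale, teak, daisy}, right has 1 {fig}.
  Root kale: left subtree has 7 nodes {yew, rose, plum, poppy, cedar, hop, lily}, right has 2 {teak, daisy}.
    Root lily: left subtree has 6 nodes {yew, rose, plum, poppy, cedar, hop}, right has 0 { }.
      Root plum: left subtree has 2 nodes {yew, rose}, right has 3 {poppy, cedar, hop}.
        Root yew: left subtree has 0 nodes { }, right has 1 {rose}.
        Root hop: left subtree has 2 nodes {poppy, cedar}, right has 0 { }.
          Root poppy: left subtree has 0 nodes { }, right has 1 {cedar}.
    Root daisy: left subtree has 1 node {teak}, right has 0 { }.

rose, yew, cedar, poppy, hop, plum, lily, teak, daisy, kale, fig, aster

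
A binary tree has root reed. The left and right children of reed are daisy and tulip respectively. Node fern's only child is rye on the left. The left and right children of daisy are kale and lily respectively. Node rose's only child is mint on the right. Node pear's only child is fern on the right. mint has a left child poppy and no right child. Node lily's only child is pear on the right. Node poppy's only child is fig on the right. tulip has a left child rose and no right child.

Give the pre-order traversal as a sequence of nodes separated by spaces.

Pre-order visits the node, then its left subtree, then its right subtree.
Visit reed.
At reed: go left to daisy.
  Visit daisy.
  At daisy: go left to kale.
    kale is a leaf — visit kale.
  At daisy: go right to lily.
    Visit lily.
    At lily: no left child.
    At lily: go right to pear.
      Visit pear.
      At pear: no left child.
      At pear: go right to fern.
        Visit fern.
        At fern: go left to rye.
          rye is a leaf — visit rye.
        At fern: no right child.
At reed: go right to tulip.
  Visit tulip.
  At tulip: go left to rose.
    Visit rose.
    At rose: no left child.
    At rose: go right to mint.
      Visit mint.
      At mint: go left to poppy.
        Visit poppy.
        At poppy: no left child.
        At poppy: go right to fig.
          fig is a leaf — visit fig.
      At mint: no right child.
  At tulip: no right child.

reed daisy kale lily pear fern rye tulip rose mint poppy fig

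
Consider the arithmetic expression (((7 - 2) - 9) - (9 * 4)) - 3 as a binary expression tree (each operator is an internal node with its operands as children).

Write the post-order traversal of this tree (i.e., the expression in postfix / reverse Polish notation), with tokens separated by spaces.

7 2 - 9 - 9 4 * - 3 -

Post-order on an expression tree gives postfix notation: for each operator, emit left operand, right operand, then the operator.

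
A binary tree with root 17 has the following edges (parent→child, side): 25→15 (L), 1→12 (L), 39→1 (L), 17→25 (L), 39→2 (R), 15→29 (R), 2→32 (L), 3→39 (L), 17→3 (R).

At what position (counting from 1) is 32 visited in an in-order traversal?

8

In-order visits the left subtree, then the node, then the right subtree.
At 17: go left to 25.
  At 25: go left to 15.
    At 15: no left child.
    Visit 15.
    At 15: go right to 29.
      29 is a leaf — visit 29.
  Visit 25.
  At 25: no right child.
Visit 17.
At 17: go right to 3.
  At 3: go left to 39.
    At 39: go left to 1.
      At 1: go left to 12.
        12 is a leaf — visit 12.
      Visit 1.
      At 1: no right child.
    Visit 39.
    At 39: go right to 2.
      At 2: go left to 32.
        32 is a leaf — visit 32.
      Visit 2.
      At 2: no right child.
  Visit 3.
  At 3: no right child.
Full in-order sequence: 15, 29, 25, 17, 12, 1, 39, 32, 2, 3.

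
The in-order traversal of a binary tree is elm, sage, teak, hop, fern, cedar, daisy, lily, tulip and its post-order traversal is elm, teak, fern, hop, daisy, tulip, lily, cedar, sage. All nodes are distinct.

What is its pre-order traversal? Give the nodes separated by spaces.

sage elm cedar hop teak fern lily daisy tulip

The last element of post-order is the root; it splits in-order into left and right subtrees.
Root sage: left subtree has 1 node {elm}, right has 7 {teak, hop, fern, cedar, daisy, lily, tulip}.
  Root cedar: left subtree has 3 nodes {teak, hop, fern}, right has 3 {daisy, lily, tulip}.
    Root hop: left subtree has 1 node {teak}, right has 1 {fern}.
    Root lily: left subtree has 1 node {daisy}, right has 1 {tulip}.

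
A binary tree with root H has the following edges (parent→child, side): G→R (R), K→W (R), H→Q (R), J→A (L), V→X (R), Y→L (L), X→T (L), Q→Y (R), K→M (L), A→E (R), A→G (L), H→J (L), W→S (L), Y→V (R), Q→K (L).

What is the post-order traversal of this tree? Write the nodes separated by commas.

R, G, E, A, J, M, S, W, K, L, T, X, V, Y, Q, H

Post-order visits the left subtree, then the right subtree, then the node.
At H: go left to J.
  At J: go left to A.
    At A: go left to G.
      At G: no left child.
      At G: go right to R.
        R is a leaf — visit R.
      Visit G.
    At A: go right to E.
      E is a leaf — visit E.
    Visit A.
  At J: no right child.
  Visit J.
At H: go right to Q.
  At Q: go left to K.
    At K: go left to M.
      M is a leaf — visit M.
    At K: go right to W.
      At W: go left to S.
        S is a leaf — visit S.
      At W: no right child.
      Visit W.
    Visit K.
  At Q: go right to Y.
    At Y: go left to L.
      L is a leaf — visit L.
    At Y: go right to V.
      At V: no left child.
      At V: go right to X.
        At X: go left to T.
          T is a leaf — visit T.
        At X: no right child.
        Visit X.
      Visit V.
    Visit Y.
  Visit Q.
Visit H.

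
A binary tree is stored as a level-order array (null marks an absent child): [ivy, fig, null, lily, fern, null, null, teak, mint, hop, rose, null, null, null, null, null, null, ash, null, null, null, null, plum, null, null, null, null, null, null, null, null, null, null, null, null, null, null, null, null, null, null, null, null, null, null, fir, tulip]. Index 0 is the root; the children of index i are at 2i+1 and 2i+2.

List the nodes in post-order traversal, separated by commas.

teak, ash, mint, lily, hop, fir, tulip, plum, rose, fern, fig, ivy

Post-order visits the left subtree, then the right subtree, then the node.
At ivy: go left to fig.
  At fig: go left to lily.
    At lily: go left to teak.
      teak is a leaf — visit teak.
    At lily: go right to mint.
      At mint: go left to ash.
        ash is a leaf — visit ash.
      At mint: no right child.
      Visit mint.
    Visit lily.
  At fig: go right to fern.
    At fern: go left to hop.
      hop is a leaf — visit hop.
    At fern: go right to rose.
      At rose: no left child.
      At rose: go right to plum.
        At plum: go left to fir.
          fir is a leaf — visit fir.
        At plum: go right to tulip.
          tulip is a leaf — visit tulip.
        Visit plum.
      Visit rose.
    Visit fern.
  Visit fig.
At ivy: no right child.
Visit ivy.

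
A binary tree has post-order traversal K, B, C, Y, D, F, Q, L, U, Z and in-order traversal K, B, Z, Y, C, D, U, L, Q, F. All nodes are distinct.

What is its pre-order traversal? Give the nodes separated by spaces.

The last element of post-order is the root; it splits in-order into left and right subtrees.
Root Z: left subtree has 2 nodes {K, B}, right has 7 {Y, C, D, U, L, Q, F}.
  Root B: left subtree has 1 node {K}, right has 0 { }.
  Root U: left subtree has 3 nodes {Y, C, D}, right has 3 {L, Q, F}.
    Root D: left subtree has 2 nodes {Y, C}, right has 0 { }.
      Root Y: left subtree has 0 nodes { }, right has 1 {C}.
    Root L: left subtree has 0 nodes { }, right has 2 {Q, F}.
      Root Q: left subtree has 0 nodes { }, right has 1 {F}.

Z B K U D Y C L Q F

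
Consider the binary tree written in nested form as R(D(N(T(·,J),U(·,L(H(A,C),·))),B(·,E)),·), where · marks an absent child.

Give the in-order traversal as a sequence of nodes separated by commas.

T, J, N, U, A, H, C, L, D, B, E, R

In-order visits the left subtree, then the node, then the right subtree.
At R: go left to D.
  At D: go left to N.
    At N: go left to T.
      At T: no left child.
      Visit T.
      At T: go right to J.
        J is a leaf — visit J.
    Visit N.
    At N: go right to U.
      At U: no left child.
      Visit U.
      At U: go right to L.
        At L: go left to H.
          At H: go left to A.
            A is a leaf — visit A.
          Visit H.
          At H: go right to C.
            C is a leaf — visit C.
        Visit L.
        At L: no right child.
  Visit D.
  At D: go right to B.
    At B: no left child.
    Visit B.
    At B: go right to E.
      E is a leaf — visit E.
Visit R.
At R: no right child.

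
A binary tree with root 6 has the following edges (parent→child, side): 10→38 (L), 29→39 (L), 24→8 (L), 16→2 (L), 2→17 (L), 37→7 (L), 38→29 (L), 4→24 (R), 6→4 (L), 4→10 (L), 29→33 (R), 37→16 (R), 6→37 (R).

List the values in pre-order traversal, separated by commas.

Pre-order visits the node, then its left subtree, then its right subtree.
Visit 6.
At 6: go left to 4.
  Visit 4.
  At 4: go left to 10.
    Visit 10.
    At 10: go left to 38.
      Visit 38.
      At 38: go left to 29.
        Visit 29.
        At 29: go left to 39.
          39 is a leaf — visit 39.
        At 29: go right to 33.
          33 is a leaf — visit 33.
      At 38: no right child.
    At 10: no right child.
  At 4: go right to 24.
    Visit 24.
    At 24: go left to 8.
      8 is a leaf — visit 8.
    At 24: no right child.
At 6: go right to 37.
  Visit 37.
  At 37: go left to 7.
    7 is a leaf — visit 7.
  At 37: go right to 16.
    Visit 16.
    At 16: go left to 2.
      Visit 2.
      At 2: go left to 17.
        17 is a leaf — visit 17.
      At 2: no right child.
    At 16: no right child.

6, 4, 10, 38, 29, 39, 33, 24, 8, 37, 7, 16, 2, 17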